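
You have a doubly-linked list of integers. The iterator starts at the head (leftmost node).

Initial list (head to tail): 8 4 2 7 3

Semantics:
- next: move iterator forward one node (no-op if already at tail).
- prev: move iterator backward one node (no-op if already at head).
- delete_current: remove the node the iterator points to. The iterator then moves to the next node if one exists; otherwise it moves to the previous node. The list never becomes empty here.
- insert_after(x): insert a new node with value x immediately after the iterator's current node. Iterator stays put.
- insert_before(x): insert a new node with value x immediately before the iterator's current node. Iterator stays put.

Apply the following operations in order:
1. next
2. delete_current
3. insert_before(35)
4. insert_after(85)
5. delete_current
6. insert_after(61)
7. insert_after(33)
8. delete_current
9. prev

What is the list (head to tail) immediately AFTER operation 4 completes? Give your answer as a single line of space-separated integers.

After 1 (next): list=[8, 4, 2, 7, 3] cursor@4
After 2 (delete_current): list=[8, 2, 7, 3] cursor@2
After 3 (insert_before(35)): list=[8, 35, 2, 7, 3] cursor@2
After 4 (insert_after(85)): list=[8, 35, 2, 85, 7, 3] cursor@2

Answer: 8 35 2 85 7 3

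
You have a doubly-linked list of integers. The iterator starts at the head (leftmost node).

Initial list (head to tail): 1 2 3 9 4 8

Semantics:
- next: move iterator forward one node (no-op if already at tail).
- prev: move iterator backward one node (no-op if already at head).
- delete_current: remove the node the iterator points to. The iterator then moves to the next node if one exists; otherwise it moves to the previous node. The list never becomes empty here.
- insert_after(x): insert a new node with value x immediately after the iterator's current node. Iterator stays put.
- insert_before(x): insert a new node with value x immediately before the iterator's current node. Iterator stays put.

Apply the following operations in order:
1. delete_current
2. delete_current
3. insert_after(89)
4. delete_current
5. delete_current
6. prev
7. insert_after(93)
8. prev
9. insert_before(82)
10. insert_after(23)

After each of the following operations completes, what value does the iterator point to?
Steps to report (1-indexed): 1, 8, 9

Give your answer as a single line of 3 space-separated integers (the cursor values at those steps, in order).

Answer: 2 9 9

Derivation:
After 1 (delete_current): list=[2, 3, 9, 4, 8] cursor@2
After 2 (delete_current): list=[3, 9, 4, 8] cursor@3
After 3 (insert_after(89)): list=[3, 89, 9, 4, 8] cursor@3
After 4 (delete_current): list=[89, 9, 4, 8] cursor@89
After 5 (delete_current): list=[9, 4, 8] cursor@9
After 6 (prev): list=[9, 4, 8] cursor@9
After 7 (insert_after(93)): list=[9, 93, 4, 8] cursor@9
After 8 (prev): list=[9, 93, 4, 8] cursor@9
After 9 (insert_before(82)): list=[82, 9, 93, 4, 8] cursor@9
After 10 (insert_after(23)): list=[82, 9, 23, 93, 4, 8] cursor@9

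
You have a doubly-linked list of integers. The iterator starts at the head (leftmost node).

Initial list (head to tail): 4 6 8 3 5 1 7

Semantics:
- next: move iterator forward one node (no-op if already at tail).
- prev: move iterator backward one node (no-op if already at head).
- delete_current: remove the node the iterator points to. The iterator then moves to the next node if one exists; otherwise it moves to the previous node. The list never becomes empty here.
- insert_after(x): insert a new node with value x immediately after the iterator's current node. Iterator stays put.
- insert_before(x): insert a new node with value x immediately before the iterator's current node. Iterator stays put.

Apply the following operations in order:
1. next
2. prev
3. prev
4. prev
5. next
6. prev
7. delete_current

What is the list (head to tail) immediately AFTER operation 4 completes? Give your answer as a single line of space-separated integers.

After 1 (next): list=[4, 6, 8, 3, 5, 1, 7] cursor@6
After 2 (prev): list=[4, 6, 8, 3, 5, 1, 7] cursor@4
After 3 (prev): list=[4, 6, 8, 3, 5, 1, 7] cursor@4
After 4 (prev): list=[4, 6, 8, 3, 5, 1, 7] cursor@4

Answer: 4 6 8 3 5 1 7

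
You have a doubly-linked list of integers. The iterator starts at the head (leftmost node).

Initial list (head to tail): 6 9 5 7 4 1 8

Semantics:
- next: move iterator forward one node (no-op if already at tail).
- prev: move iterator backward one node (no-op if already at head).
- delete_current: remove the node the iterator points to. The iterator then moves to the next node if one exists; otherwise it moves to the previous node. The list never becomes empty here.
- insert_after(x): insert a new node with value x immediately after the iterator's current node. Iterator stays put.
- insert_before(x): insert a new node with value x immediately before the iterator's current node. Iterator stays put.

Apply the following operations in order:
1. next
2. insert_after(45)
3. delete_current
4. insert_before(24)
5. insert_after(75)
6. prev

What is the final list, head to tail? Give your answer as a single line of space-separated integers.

After 1 (next): list=[6, 9, 5, 7, 4, 1, 8] cursor@9
After 2 (insert_after(45)): list=[6, 9, 45, 5, 7, 4, 1, 8] cursor@9
After 3 (delete_current): list=[6, 45, 5, 7, 4, 1, 8] cursor@45
After 4 (insert_before(24)): list=[6, 24, 45, 5, 7, 4, 1, 8] cursor@45
After 5 (insert_after(75)): list=[6, 24, 45, 75, 5, 7, 4, 1, 8] cursor@45
After 6 (prev): list=[6, 24, 45, 75, 5, 7, 4, 1, 8] cursor@24

Answer: 6 24 45 75 5 7 4 1 8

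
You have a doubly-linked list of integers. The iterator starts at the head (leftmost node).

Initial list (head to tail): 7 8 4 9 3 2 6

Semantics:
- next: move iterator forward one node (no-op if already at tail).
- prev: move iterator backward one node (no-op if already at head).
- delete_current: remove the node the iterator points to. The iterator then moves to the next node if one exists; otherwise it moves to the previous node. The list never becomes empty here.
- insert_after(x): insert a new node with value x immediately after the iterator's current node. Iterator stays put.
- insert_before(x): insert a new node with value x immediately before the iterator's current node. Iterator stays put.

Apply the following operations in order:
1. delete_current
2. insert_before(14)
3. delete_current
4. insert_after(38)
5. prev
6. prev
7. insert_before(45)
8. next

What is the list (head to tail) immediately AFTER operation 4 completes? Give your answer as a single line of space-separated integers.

After 1 (delete_current): list=[8, 4, 9, 3, 2, 6] cursor@8
After 2 (insert_before(14)): list=[14, 8, 4, 9, 3, 2, 6] cursor@8
After 3 (delete_current): list=[14, 4, 9, 3, 2, 6] cursor@4
After 4 (insert_after(38)): list=[14, 4, 38, 9, 3, 2, 6] cursor@4

Answer: 14 4 38 9 3 2 6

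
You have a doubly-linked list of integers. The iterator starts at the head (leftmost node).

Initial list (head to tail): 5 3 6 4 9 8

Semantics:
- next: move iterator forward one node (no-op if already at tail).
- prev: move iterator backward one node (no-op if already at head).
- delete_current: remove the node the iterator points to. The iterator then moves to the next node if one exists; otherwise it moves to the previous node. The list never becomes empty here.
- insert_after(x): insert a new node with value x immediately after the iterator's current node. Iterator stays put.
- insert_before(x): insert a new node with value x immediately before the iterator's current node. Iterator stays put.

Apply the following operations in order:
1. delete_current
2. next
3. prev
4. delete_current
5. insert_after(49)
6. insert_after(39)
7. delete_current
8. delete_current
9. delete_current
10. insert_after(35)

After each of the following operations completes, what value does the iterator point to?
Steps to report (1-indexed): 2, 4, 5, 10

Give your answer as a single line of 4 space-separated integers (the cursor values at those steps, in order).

Answer: 6 6 6 4

Derivation:
After 1 (delete_current): list=[3, 6, 4, 9, 8] cursor@3
After 2 (next): list=[3, 6, 4, 9, 8] cursor@6
After 3 (prev): list=[3, 6, 4, 9, 8] cursor@3
After 4 (delete_current): list=[6, 4, 9, 8] cursor@6
After 5 (insert_after(49)): list=[6, 49, 4, 9, 8] cursor@6
After 6 (insert_after(39)): list=[6, 39, 49, 4, 9, 8] cursor@6
After 7 (delete_current): list=[39, 49, 4, 9, 8] cursor@39
After 8 (delete_current): list=[49, 4, 9, 8] cursor@49
After 9 (delete_current): list=[4, 9, 8] cursor@4
After 10 (insert_after(35)): list=[4, 35, 9, 8] cursor@4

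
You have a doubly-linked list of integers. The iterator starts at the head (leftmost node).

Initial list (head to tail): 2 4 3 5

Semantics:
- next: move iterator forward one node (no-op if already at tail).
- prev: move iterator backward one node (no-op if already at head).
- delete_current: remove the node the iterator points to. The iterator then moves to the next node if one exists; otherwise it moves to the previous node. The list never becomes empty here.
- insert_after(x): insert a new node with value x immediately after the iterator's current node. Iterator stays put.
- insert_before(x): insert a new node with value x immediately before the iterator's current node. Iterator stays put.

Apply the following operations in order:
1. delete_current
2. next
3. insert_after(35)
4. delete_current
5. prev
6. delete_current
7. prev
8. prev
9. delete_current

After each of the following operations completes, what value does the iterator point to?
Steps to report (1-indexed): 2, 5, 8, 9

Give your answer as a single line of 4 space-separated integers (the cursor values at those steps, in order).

Answer: 3 4 35 5

Derivation:
After 1 (delete_current): list=[4, 3, 5] cursor@4
After 2 (next): list=[4, 3, 5] cursor@3
After 3 (insert_after(35)): list=[4, 3, 35, 5] cursor@3
After 4 (delete_current): list=[4, 35, 5] cursor@35
After 5 (prev): list=[4, 35, 5] cursor@4
After 6 (delete_current): list=[35, 5] cursor@35
After 7 (prev): list=[35, 5] cursor@35
After 8 (prev): list=[35, 5] cursor@35
After 9 (delete_current): list=[5] cursor@5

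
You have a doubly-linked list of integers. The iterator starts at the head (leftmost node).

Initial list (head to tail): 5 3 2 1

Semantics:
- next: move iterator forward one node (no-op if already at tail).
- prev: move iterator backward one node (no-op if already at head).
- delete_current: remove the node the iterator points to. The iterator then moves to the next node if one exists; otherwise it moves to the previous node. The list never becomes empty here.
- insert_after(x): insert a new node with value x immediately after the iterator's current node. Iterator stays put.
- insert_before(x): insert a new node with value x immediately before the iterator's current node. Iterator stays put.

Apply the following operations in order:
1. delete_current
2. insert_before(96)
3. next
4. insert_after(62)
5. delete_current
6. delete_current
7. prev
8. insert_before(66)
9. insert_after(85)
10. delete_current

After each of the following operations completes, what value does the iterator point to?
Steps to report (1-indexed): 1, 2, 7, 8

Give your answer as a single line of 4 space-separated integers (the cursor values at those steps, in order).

After 1 (delete_current): list=[3, 2, 1] cursor@3
After 2 (insert_before(96)): list=[96, 3, 2, 1] cursor@3
After 3 (next): list=[96, 3, 2, 1] cursor@2
After 4 (insert_after(62)): list=[96, 3, 2, 62, 1] cursor@2
After 5 (delete_current): list=[96, 3, 62, 1] cursor@62
After 6 (delete_current): list=[96, 3, 1] cursor@1
After 7 (prev): list=[96, 3, 1] cursor@3
After 8 (insert_before(66)): list=[96, 66, 3, 1] cursor@3
After 9 (insert_after(85)): list=[96, 66, 3, 85, 1] cursor@3
After 10 (delete_current): list=[96, 66, 85, 1] cursor@85

Answer: 3 3 3 3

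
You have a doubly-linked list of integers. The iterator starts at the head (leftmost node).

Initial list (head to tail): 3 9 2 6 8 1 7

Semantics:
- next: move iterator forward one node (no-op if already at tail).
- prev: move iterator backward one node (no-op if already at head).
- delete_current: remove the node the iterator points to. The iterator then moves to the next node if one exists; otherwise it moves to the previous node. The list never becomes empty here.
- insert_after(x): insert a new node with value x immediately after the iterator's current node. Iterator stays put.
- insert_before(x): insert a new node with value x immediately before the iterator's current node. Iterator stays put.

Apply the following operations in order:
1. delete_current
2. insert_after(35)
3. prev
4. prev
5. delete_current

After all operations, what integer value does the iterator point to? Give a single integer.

After 1 (delete_current): list=[9, 2, 6, 8, 1, 7] cursor@9
After 2 (insert_after(35)): list=[9, 35, 2, 6, 8, 1, 7] cursor@9
After 3 (prev): list=[9, 35, 2, 6, 8, 1, 7] cursor@9
After 4 (prev): list=[9, 35, 2, 6, 8, 1, 7] cursor@9
After 5 (delete_current): list=[35, 2, 6, 8, 1, 7] cursor@35

Answer: 35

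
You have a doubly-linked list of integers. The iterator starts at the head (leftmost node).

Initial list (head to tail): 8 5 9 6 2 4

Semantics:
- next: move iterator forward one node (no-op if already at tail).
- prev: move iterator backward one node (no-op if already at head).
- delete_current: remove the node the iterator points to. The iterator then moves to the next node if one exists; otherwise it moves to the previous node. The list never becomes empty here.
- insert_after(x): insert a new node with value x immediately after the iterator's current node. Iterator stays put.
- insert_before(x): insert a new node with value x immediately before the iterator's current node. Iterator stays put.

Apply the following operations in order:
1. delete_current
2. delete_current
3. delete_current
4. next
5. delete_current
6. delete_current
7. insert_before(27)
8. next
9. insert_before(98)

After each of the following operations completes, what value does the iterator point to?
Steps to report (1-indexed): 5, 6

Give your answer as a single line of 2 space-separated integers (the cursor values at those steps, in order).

Answer: 4 6

Derivation:
After 1 (delete_current): list=[5, 9, 6, 2, 4] cursor@5
After 2 (delete_current): list=[9, 6, 2, 4] cursor@9
After 3 (delete_current): list=[6, 2, 4] cursor@6
After 4 (next): list=[6, 2, 4] cursor@2
After 5 (delete_current): list=[6, 4] cursor@4
After 6 (delete_current): list=[6] cursor@6
After 7 (insert_before(27)): list=[27, 6] cursor@6
After 8 (next): list=[27, 6] cursor@6
After 9 (insert_before(98)): list=[27, 98, 6] cursor@6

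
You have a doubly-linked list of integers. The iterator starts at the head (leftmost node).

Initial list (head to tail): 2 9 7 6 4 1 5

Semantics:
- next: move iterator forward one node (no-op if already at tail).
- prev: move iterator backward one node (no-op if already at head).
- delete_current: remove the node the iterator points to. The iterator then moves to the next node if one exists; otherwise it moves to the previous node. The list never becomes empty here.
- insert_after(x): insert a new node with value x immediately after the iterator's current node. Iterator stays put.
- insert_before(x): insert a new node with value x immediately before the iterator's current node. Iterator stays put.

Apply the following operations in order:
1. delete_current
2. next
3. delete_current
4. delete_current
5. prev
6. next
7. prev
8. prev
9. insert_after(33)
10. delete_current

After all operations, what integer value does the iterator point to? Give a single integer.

After 1 (delete_current): list=[9, 7, 6, 4, 1, 5] cursor@9
After 2 (next): list=[9, 7, 6, 4, 1, 5] cursor@7
After 3 (delete_current): list=[9, 6, 4, 1, 5] cursor@6
After 4 (delete_current): list=[9, 4, 1, 5] cursor@4
After 5 (prev): list=[9, 4, 1, 5] cursor@9
After 6 (next): list=[9, 4, 1, 5] cursor@4
After 7 (prev): list=[9, 4, 1, 5] cursor@9
After 8 (prev): list=[9, 4, 1, 5] cursor@9
After 9 (insert_after(33)): list=[9, 33, 4, 1, 5] cursor@9
After 10 (delete_current): list=[33, 4, 1, 5] cursor@33

Answer: 33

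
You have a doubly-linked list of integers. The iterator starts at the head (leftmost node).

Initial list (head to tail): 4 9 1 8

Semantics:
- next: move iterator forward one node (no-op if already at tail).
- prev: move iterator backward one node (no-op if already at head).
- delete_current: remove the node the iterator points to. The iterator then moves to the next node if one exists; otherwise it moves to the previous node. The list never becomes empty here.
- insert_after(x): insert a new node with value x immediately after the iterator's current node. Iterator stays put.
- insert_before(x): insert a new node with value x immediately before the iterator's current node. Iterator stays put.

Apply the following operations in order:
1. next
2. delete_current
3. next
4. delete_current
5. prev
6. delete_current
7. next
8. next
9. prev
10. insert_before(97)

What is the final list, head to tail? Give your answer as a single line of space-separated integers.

Answer: 97 1

Derivation:
After 1 (next): list=[4, 9, 1, 8] cursor@9
After 2 (delete_current): list=[4, 1, 8] cursor@1
After 3 (next): list=[4, 1, 8] cursor@8
After 4 (delete_current): list=[4, 1] cursor@1
After 5 (prev): list=[4, 1] cursor@4
After 6 (delete_current): list=[1] cursor@1
After 7 (next): list=[1] cursor@1
After 8 (next): list=[1] cursor@1
After 9 (prev): list=[1] cursor@1
After 10 (insert_before(97)): list=[97, 1] cursor@1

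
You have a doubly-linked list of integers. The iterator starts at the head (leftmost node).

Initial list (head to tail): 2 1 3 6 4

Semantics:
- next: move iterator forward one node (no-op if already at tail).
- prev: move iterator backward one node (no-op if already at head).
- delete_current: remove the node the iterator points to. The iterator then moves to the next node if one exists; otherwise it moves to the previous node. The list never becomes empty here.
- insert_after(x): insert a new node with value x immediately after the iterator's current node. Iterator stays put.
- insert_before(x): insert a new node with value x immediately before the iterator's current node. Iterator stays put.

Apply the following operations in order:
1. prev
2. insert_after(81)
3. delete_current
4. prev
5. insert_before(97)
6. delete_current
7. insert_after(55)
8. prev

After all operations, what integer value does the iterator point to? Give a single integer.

Answer: 97

Derivation:
After 1 (prev): list=[2, 1, 3, 6, 4] cursor@2
After 2 (insert_after(81)): list=[2, 81, 1, 3, 6, 4] cursor@2
After 3 (delete_current): list=[81, 1, 3, 6, 4] cursor@81
After 4 (prev): list=[81, 1, 3, 6, 4] cursor@81
After 5 (insert_before(97)): list=[97, 81, 1, 3, 6, 4] cursor@81
After 6 (delete_current): list=[97, 1, 3, 6, 4] cursor@1
After 7 (insert_after(55)): list=[97, 1, 55, 3, 6, 4] cursor@1
After 8 (prev): list=[97, 1, 55, 3, 6, 4] cursor@97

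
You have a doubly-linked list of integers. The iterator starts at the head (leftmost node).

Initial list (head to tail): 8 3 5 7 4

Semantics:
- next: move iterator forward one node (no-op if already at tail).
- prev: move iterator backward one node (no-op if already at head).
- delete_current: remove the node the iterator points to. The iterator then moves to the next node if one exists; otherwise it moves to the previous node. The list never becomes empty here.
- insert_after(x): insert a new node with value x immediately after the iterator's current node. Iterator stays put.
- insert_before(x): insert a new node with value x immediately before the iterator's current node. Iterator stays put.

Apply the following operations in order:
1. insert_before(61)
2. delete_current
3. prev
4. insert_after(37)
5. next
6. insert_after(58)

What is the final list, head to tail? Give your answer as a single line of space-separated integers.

After 1 (insert_before(61)): list=[61, 8, 3, 5, 7, 4] cursor@8
After 2 (delete_current): list=[61, 3, 5, 7, 4] cursor@3
After 3 (prev): list=[61, 3, 5, 7, 4] cursor@61
After 4 (insert_after(37)): list=[61, 37, 3, 5, 7, 4] cursor@61
After 5 (next): list=[61, 37, 3, 5, 7, 4] cursor@37
After 6 (insert_after(58)): list=[61, 37, 58, 3, 5, 7, 4] cursor@37

Answer: 61 37 58 3 5 7 4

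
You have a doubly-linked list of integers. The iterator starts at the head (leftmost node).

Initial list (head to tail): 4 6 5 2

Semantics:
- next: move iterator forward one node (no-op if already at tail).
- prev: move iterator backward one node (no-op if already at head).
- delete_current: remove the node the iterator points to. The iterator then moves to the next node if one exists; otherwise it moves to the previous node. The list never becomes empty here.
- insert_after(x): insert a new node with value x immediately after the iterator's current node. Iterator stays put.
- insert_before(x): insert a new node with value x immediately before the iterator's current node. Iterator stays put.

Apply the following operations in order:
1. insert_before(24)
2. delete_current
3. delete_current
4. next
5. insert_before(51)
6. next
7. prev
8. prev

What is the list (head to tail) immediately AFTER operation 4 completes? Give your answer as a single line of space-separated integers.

Answer: 24 5 2

Derivation:
After 1 (insert_before(24)): list=[24, 4, 6, 5, 2] cursor@4
After 2 (delete_current): list=[24, 6, 5, 2] cursor@6
After 3 (delete_current): list=[24, 5, 2] cursor@5
After 4 (next): list=[24, 5, 2] cursor@2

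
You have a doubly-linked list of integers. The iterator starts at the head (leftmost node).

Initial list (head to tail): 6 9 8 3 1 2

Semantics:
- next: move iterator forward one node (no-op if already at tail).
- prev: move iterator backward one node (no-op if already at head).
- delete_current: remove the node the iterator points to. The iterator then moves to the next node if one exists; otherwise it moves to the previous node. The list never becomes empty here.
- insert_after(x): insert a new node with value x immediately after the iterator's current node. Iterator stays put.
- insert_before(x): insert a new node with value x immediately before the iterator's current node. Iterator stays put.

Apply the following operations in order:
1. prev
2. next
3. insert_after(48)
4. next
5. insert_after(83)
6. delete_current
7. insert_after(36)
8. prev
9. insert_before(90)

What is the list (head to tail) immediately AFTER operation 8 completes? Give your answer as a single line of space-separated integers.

Answer: 6 9 83 36 8 3 1 2

Derivation:
After 1 (prev): list=[6, 9, 8, 3, 1, 2] cursor@6
After 2 (next): list=[6, 9, 8, 3, 1, 2] cursor@9
After 3 (insert_after(48)): list=[6, 9, 48, 8, 3, 1, 2] cursor@9
After 4 (next): list=[6, 9, 48, 8, 3, 1, 2] cursor@48
After 5 (insert_after(83)): list=[6, 9, 48, 83, 8, 3, 1, 2] cursor@48
After 6 (delete_current): list=[6, 9, 83, 8, 3, 1, 2] cursor@83
After 7 (insert_after(36)): list=[6, 9, 83, 36, 8, 3, 1, 2] cursor@83
After 8 (prev): list=[6, 9, 83, 36, 8, 3, 1, 2] cursor@9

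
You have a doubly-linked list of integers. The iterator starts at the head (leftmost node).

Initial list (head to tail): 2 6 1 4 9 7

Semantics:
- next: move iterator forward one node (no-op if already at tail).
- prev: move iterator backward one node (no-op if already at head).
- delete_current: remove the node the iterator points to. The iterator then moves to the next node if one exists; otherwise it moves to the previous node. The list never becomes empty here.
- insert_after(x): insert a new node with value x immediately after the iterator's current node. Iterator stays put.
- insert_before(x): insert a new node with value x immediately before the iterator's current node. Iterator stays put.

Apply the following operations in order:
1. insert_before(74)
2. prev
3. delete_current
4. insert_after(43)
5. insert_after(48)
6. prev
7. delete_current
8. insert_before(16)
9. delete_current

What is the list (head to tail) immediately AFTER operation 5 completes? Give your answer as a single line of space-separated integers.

Answer: 2 48 43 6 1 4 9 7

Derivation:
After 1 (insert_before(74)): list=[74, 2, 6, 1, 4, 9, 7] cursor@2
After 2 (prev): list=[74, 2, 6, 1, 4, 9, 7] cursor@74
After 3 (delete_current): list=[2, 6, 1, 4, 9, 7] cursor@2
After 4 (insert_after(43)): list=[2, 43, 6, 1, 4, 9, 7] cursor@2
After 5 (insert_after(48)): list=[2, 48, 43, 6, 1, 4, 9, 7] cursor@2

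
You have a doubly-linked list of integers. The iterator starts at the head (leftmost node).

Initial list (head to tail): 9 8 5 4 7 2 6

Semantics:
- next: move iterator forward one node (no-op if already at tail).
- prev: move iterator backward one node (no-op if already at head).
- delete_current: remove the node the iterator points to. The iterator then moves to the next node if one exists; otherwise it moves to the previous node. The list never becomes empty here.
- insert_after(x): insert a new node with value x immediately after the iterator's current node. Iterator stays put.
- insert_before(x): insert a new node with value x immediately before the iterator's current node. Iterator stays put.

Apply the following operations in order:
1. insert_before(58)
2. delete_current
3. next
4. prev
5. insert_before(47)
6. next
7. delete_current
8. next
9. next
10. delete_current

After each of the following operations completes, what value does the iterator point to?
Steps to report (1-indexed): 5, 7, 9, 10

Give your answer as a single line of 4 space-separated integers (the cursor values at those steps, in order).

After 1 (insert_before(58)): list=[58, 9, 8, 5, 4, 7, 2, 6] cursor@9
After 2 (delete_current): list=[58, 8, 5, 4, 7, 2, 6] cursor@8
After 3 (next): list=[58, 8, 5, 4, 7, 2, 6] cursor@5
After 4 (prev): list=[58, 8, 5, 4, 7, 2, 6] cursor@8
After 5 (insert_before(47)): list=[58, 47, 8, 5, 4, 7, 2, 6] cursor@8
After 6 (next): list=[58, 47, 8, 5, 4, 7, 2, 6] cursor@5
After 7 (delete_current): list=[58, 47, 8, 4, 7, 2, 6] cursor@4
After 8 (next): list=[58, 47, 8, 4, 7, 2, 6] cursor@7
After 9 (next): list=[58, 47, 8, 4, 7, 2, 6] cursor@2
After 10 (delete_current): list=[58, 47, 8, 4, 7, 6] cursor@6

Answer: 8 4 2 6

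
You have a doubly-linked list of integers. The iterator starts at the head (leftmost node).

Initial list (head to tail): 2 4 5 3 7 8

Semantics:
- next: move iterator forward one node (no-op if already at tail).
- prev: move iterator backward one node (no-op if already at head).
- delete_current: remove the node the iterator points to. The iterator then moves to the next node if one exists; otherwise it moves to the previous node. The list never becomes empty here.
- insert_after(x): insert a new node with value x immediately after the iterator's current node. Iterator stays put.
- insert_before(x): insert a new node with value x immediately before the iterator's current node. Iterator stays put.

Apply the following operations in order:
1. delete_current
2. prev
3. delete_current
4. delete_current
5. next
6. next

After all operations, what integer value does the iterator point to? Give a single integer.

Answer: 8

Derivation:
After 1 (delete_current): list=[4, 5, 3, 7, 8] cursor@4
After 2 (prev): list=[4, 5, 3, 7, 8] cursor@4
After 3 (delete_current): list=[5, 3, 7, 8] cursor@5
After 4 (delete_current): list=[3, 7, 8] cursor@3
After 5 (next): list=[3, 7, 8] cursor@7
After 6 (next): list=[3, 7, 8] cursor@8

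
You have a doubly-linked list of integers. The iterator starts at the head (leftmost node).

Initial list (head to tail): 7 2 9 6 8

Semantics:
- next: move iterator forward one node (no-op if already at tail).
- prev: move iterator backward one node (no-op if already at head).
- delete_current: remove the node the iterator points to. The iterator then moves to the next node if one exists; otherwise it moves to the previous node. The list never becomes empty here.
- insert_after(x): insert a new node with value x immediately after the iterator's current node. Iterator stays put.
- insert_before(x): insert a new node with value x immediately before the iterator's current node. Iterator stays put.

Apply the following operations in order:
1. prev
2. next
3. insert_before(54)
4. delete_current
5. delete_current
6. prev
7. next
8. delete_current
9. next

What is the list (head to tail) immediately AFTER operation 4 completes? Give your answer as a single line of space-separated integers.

Answer: 7 54 9 6 8

Derivation:
After 1 (prev): list=[7, 2, 9, 6, 8] cursor@7
After 2 (next): list=[7, 2, 9, 6, 8] cursor@2
After 3 (insert_before(54)): list=[7, 54, 2, 9, 6, 8] cursor@2
After 4 (delete_current): list=[7, 54, 9, 6, 8] cursor@9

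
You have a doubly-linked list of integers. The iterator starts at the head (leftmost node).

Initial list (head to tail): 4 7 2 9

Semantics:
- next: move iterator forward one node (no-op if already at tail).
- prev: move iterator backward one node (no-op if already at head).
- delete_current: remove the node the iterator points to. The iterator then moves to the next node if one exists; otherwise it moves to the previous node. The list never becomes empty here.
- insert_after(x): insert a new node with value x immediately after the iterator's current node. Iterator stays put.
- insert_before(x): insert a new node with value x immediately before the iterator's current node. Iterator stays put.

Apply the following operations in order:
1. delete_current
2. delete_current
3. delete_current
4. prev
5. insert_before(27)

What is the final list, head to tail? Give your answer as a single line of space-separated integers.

After 1 (delete_current): list=[7, 2, 9] cursor@7
After 2 (delete_current): list=[2, 9] cursor@2
After 3 (delete_current): list=[9] cursor@9
After 4 (prev): list=[9] cursor@9
After 5 (insert_before(27)): list=[27, 9] cursor@9

Answer: 27 9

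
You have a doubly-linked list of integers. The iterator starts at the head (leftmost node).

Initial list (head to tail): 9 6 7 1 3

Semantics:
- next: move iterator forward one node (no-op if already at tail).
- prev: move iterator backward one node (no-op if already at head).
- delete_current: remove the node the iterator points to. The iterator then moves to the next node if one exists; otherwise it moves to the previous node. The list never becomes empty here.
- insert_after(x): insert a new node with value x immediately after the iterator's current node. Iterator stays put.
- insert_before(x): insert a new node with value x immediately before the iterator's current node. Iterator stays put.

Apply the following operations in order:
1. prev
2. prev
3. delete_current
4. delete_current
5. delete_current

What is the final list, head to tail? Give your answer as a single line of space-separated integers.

After 1 (prev): list=[9, 6, 7, 1, 3] cursor@9
After 2 (prev): list=[9, 6, 7, 1, 3] cursor@9
After 3 (delete_current): list=[6, 7, 1, 3] cursor@6
After 4 (delete_current): list=[7, 1, 3] cursor@7
After 5 (delete_current): list=[1, 3] cursor@1

Answer: 1 3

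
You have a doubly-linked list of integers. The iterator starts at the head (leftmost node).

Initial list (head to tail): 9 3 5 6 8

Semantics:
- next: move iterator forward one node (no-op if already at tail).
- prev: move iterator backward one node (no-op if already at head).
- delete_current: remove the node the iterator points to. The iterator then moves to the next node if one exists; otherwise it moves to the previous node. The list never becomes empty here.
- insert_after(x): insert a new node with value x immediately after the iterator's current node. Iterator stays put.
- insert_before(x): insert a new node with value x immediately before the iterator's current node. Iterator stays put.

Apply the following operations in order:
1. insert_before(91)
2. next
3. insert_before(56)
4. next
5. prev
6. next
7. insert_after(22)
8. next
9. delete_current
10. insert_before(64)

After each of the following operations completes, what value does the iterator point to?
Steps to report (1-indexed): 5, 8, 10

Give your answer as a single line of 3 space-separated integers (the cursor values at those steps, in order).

After 1 (insert_before(91)): list=[91, 9, 3, 5, 6, 8] cursor@9
After 2 (next): list=[91, 9, 3, 5, 6, 8] cursor@3
After 3 (insert_before(56)): list=[91, 9, 56, 3, 5, 6, 8] cursor@3
After 4 (next): list=[91, 9, 56, 3, 5, 6, 8] cursor@5
After 5 (prev): list=[91, 9, 56, 3, 5, 6, 8] cursor@3
After 6 (next): list=[91, 9, 56, 3, 5, 6, 8] cursor@5
After 7 (insert_after(22)): list=[91, 9, 56, 3, 5, 22, 6, 8] cursor@5
After 8 (next): list=[91, 9, 56, 3, 5, 22, 6, 8] cursor@22
After 9 (delete_current): list=[91, 9, 56, 3, 5, 6, 8] cursor@6
After 10 (insert_before(64)): list=[91, 9, 56, 3, 5, 64, 6, 8] cursor@6

Answer: 3 22 6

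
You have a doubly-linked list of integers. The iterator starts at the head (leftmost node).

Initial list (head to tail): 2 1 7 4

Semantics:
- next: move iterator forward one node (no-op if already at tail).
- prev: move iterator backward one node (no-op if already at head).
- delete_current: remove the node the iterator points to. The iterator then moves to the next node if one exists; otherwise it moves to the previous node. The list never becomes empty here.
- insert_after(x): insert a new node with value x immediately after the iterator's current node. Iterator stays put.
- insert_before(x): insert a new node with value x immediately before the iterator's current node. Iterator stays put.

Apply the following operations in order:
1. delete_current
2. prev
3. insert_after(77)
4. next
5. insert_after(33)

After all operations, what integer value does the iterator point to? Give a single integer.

After 1 (delete_current): list=[1, 7, 4] cursor@1
After 2 (prev): list=[1, 7, 4] cursor@1
After 3 (insert_after(77)): list=[1, 77, 7, 4] cursor@1
After 4 (next): list=[1, 77, 7, 4] cursor@77
After 5 (insert_after(33)): list=[1, 77, 33, 7, 4] cursor@77

Answer: 77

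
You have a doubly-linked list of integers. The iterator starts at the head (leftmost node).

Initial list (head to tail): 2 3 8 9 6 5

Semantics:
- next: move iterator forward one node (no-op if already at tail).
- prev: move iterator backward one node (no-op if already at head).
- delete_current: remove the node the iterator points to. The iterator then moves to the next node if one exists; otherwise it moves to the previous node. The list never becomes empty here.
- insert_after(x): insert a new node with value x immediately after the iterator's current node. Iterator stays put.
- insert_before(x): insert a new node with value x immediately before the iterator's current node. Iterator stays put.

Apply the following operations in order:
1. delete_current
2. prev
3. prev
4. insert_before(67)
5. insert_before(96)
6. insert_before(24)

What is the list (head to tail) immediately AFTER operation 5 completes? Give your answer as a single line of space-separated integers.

Answer: 67 96 3 8 9 6 5

Derivation:
After 1 (delete_current): list=[3, 8, 9, 6, 5] cursor@3
After 2 (prev): list=[3, 8, 9, 6, 5] cursor@3
After 3 (prev): list=[3, 8, 9, 6, 5] cursor@3
After 4 (insert_before(67)): list=[67, 3, 8, 9, 6, 5] cursor@3
After 5 (insert_before(96)): list=[67, 96, 3, 8, 9, 6, 5] cursor@3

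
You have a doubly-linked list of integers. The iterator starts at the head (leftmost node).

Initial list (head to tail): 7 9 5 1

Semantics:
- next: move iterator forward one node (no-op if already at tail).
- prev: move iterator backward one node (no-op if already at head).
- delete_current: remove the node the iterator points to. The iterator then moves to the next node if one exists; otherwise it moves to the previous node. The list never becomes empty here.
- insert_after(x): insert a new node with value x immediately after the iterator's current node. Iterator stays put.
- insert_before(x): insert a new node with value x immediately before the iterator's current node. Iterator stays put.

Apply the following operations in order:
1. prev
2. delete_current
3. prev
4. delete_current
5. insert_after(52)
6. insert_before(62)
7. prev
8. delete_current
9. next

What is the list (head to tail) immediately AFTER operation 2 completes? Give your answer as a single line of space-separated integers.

Answer: 9 5 1

Derivation:
After 1 (prev): list=[7, 9, 5, 1] cursor@7
After 2 (delete_current): list=[9, 5, 1] cursor@9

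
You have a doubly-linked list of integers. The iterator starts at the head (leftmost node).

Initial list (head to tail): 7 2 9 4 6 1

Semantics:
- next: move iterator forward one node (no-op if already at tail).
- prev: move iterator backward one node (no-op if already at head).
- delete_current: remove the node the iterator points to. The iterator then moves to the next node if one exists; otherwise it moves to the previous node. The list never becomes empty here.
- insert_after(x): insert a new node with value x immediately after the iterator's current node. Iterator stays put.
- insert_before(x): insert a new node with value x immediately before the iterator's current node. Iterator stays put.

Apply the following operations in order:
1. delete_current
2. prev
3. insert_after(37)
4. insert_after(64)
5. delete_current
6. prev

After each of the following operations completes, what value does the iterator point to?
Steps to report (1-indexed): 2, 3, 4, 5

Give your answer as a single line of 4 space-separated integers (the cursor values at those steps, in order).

After 1 (delete_current): list=[2, 9, 4, 6, 1] cursor@2
After 2 (prev): list=[2, 9, 4, 6, 1] cursor@2
After 3 (insert_after(37)): list=[2, 37, 9, 4, 6, 1] cursor@2
After 4 (insert_after(64)): list=[2, 64, 37, 9, 4, 6, 1] cursor@2
After 5 (delete_current): list=[64, 37, 9, 4, 6, 1] cursor@64
After 6 (prev): list=[64, 37, 9, 4, 6, 1] cursor@64

Answer: 2 2 2 64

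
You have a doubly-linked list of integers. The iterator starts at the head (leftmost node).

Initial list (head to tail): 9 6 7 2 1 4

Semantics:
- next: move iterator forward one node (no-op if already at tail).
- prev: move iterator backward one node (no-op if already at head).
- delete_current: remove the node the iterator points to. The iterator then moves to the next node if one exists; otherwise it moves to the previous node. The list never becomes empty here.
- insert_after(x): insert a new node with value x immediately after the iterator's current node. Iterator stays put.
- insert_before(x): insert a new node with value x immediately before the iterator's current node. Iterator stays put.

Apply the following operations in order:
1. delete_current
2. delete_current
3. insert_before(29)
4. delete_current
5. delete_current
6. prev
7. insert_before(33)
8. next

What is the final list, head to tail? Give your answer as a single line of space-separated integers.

Answer: 33 29 1 4

Derivation:
After 1 (delete_current): list=[6, 7, 2, 1, 4] cursor@6
After 2 (delete_current): list=[7, 2, 1, 4] cursor@7
After 3 (insert_before(29)): list=[29, 7, 2, 1, 4] cursor@7
After 4 (delete_current): list=[29, 2, 1, 4] cursor@2
After 5 (delete_current): list=[29, 1, 4] cursor@1
After 6 (prev): list=[29, 1, 4] cursor@29
After 7 (insert_before(33)): list=[33, 29, 1, 4] cursor@29
After 8 (next): list=[33, 29, 1, 4] cursor@1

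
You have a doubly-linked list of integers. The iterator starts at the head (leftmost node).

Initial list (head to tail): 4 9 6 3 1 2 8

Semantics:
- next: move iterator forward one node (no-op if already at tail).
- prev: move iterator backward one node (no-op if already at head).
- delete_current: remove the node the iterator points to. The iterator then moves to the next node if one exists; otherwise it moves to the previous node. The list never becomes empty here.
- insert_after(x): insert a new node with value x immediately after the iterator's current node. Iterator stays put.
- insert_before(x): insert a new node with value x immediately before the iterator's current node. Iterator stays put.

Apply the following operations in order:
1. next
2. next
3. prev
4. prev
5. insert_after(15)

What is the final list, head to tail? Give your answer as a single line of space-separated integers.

After 1 (next): list=[4, 9, 6, 3, 1, 2, 8] cursor@9
After 2 (next): list=[4, 9, 6, 3, 1, 2, 8] cursor@6
After 3 (prev): list=[4, 9, 6, 3, 1, 2, 8] cursor@9
After 4 (prev): list=[4, 9, 6, 3, 1, 2, 8] cursor@4
After 5 (insert_after(15)): list=[4, 15, 9, 6, 3, 1, 2, 8] cursor@4

Answer: 4 15 9 6 3 1 2 8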